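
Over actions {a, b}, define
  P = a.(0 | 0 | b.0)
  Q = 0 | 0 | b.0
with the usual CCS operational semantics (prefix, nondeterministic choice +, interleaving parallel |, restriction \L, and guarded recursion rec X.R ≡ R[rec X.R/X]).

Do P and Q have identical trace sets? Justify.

trace-distinct — witness ⟨a⟩

Reachable graph of P (3 states):
  s0 = a.(0 | 0 | b.0) | -a-> s1
  s1 = 0 | 0 | b.0 | -b-> s2
  s2 = 0 | 0 | 0 | stopped
Reachable graph of Q (2 states):
  t0 = 0 | 0 | b.0 | -b-> t1
  t1 = 0 | 0 | 0 | stopped
Run σ = ⟨a⟩ on P: start {s0}
  [1] a ⇒ {s1}
  — P admits the full trace.
Run σ = ⟨a⟩ on Q: start {t0}
  [1] a ⇒ ∅  — Q cannot continue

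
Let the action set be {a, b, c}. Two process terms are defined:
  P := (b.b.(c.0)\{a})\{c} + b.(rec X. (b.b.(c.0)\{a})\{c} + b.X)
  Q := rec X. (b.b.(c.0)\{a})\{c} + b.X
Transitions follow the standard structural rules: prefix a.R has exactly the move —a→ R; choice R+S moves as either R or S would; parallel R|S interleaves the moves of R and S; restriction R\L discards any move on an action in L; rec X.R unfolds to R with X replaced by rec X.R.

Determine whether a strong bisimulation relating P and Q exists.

P's transition system — 4 states:
  p0 = (b.b.(c.0)\{a})\{c} + b.(rec X. (b.b.(c.0)\{a})\{c} + b.X) :: --b--▸ p1, --b--▸ p2
  p1 = (b.(c.0)\{a})\{c} :: --b--▸ p3
  p2 = rec X. (b.b.(c.0)\{a})\{c} + b.X :: --b--▸ p1, --b--▸ p2
  p3 = (c.0)\{a}\{c} :: ·
Q's transition system — 3 states:
  q0 = rec X. (b.b.(c.0)\{a})\{c} + b.X :: --b--▸ q0, --b--▸ q1
  q1 = (b.(c.0)\{a})\{c} :: --b--▸ q2
  q2 = (c.0)\{a}\{c} :: ·
Bisimilarity quotient blocks:
  B0 = {p0, p2, q0}
  B1 = {p1, q1}
  B2 = {p3, q2}
p0 ∈ B0, q0 ∈ B0 → same block

P ~ Q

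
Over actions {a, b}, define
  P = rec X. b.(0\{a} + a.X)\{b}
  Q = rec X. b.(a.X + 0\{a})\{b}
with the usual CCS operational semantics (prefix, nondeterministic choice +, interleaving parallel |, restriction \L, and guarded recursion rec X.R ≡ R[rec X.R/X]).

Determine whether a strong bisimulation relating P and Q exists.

YES

Reachable graph of P (3 states):
  s0 = rec X. b.(0\{a} + a.X)\{b} :: -b-> s1
  s1 = (0\{a} + a.(rec X. b.(0\{a} + a.X)\{b}))\{b} :: -a-> s2
  s2 = (rec X. b.(0\{a} + a.X)\{b})\{b} :: (no moves)
Reachable graph of Q (3 states):
  t0 = rec X. b.(a.X + 0\{a})\{b} :: -b-> t1
  t1 = (a.(rec X. b.(a.X + 0\{a})\{b}) + 0\{a})\{b} :: -a-> t2
  t2 = (rec X. b.(a.X + 0\{a})\{b})\{b} :: (no moves)
Bisimilarity quotient blocks:
  B0 = {s0, t0}
  B1 = {s1, t1}
  B2 = {s2, t2}
s0 ∈ B0, t0 ∈ B0 → same block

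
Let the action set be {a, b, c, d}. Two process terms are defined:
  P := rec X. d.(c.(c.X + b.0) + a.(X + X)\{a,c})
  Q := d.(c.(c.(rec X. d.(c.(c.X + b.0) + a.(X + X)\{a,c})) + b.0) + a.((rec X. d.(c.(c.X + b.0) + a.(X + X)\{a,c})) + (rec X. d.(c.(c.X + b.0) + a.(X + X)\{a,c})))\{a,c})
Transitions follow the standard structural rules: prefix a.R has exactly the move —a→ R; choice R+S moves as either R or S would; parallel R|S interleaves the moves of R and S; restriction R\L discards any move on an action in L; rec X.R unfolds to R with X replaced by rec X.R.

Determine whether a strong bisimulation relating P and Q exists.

LTS(P): 6 reachable states
  m0 = rec X. d.(c.(c.X + b.0) + a.(X + X)\{a,c}) → -d-> m1
  m1 = c.(c.(rec X. d.(c.(c.X + b.0) + a.(X + X)\{a,c})) + b.0) + a.((rec X. d.(c.(c.X + b.0) + a.(X + X)\{a,c})) + (rec X. d.(c.(c.X + b.0) + a.(X + X)\{a,c})))\{a,c} → -a-> m2, -c-> m3
  m2 = ((rec X. d.(c.(c.X + b.0) + a.(X + X)\{a,c})) + (rec X. d.(c.(c.X + b.0) + a.(X + X)\{a,c})))\{a,c} → -d-> m4
  m3 = c.(rec X. d.(c.(c.X + b.0) + a.(X + X)\{a,c})) + b.0 → -b-> m5, -c-> m0
  m4 = (c.(c.(rec X. d.(c.(c.X + b.0) + a.(X + X)\{a,c})) + b.0) + a.((rec X. d.(c.(c.X + b.0) + a.(X + X)\{a,c})) + (rec X. d.(c.(c.X + b.0) + a.(X + X)\{a,c})))\{a,c})\{a,c} → stopped
  m5 = 0 → stopped
LTS(Q): 7 reachable states
  n0 = d.(c.(c.(rec X. d.(c.(c.X + b.0) + a.(X + X)\{a,c})) + b.0) + a.((rec X. d.(c.(c.X + b.0) + a.(X + X)\{a,c})) + (rec X. d.(c.(c.X + b.0) + a.(X + X)\{a,c})))\{a,c}) → -d-> n1
  n1 = c.(c.(rec X. d.(c.(c.X + b.0) + a.(X + X)\{a,c})) + b.0) + a.((rec X. d.(c.(c.X + b.0) + a.(X + X)\{a,c})) + (rec X. d.(c.(c.X + b.0) + a.(X + X)\{a,c})))\{a,c} → -a-> n2, -c-> n3
  n2 = ((rec X. d.(c.(c.X + b.0) + a.(X + X)\{a,c})) + (rec X. d.(c.(c.X + b.0) + a.(X + X)\{a,c})))\{a,c} → -d-> n4
  n3 = c.(rec X. d.(c.(c.X + b.0) + a.(X + X)\{a,c})) + b.0 → -b-> n5, -c-> n6
  n4 = (c.(c.(rec X. d.(c.(c.X + b.0) + a.(X + X)\{a,c})) + b.0) + a.((rec X. d.(c.(c.X + b.0) + a.(X + X)\{a,c})) + (rec X. d.(c.(c.X + b.0) + a.(X + X)\{a,c})))\{a,c})\{a,c} → stopped
  n5 = 0 → stopped
  n6 = rec X. d.(c.(c.X + b.0) + a.(X + X)\{a,c}) → -d-> n1
Bisimilarity quotient blocks:
  B0 = {m0, n0, n6}
  B1 = {m1, n1}
  B2 = {m2, n2}
  B3 = {m4, m5, n4, n5}
  B4 = {m3, n3}
m0 ∈ B0, n0 ∈ B0 → same block

bisimilar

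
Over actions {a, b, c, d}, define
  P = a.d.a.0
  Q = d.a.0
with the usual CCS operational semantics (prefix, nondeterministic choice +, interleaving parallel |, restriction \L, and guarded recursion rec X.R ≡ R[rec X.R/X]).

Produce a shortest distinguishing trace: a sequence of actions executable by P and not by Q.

P's transition system — 4 states:
  m0 = a.d.a.0 has moves --a--▸ m1
  m1 = d.a.0 has moves --d--▸ m2
  m2 = a.0 has moves --a--▸ m3
  m3 = 0 has moves stopped
Q's transition system — 3 states:
  n0 = d.a.0 has moves --d--▸ n1
  n1 = a.0 has moves --a--▸ n2
  n2 = 0 has moves stopped
Run σ = ⟨a⟩ on P: start {m0}
  step 1 (a): {m1}
  ✓ P
Run σ = ⟨a⟩ on Q: start {n0}
  step 1 (a): no successor for Q

a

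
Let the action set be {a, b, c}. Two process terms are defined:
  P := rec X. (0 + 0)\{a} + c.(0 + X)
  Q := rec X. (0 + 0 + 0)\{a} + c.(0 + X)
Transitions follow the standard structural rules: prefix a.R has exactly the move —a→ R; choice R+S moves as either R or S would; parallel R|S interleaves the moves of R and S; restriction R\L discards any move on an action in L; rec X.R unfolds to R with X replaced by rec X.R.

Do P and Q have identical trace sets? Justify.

Reachable graph of P (2 states):
  m0 = rec X. (0 + 0)\{a} + c.(0 + X) → ··c··> m1
  m1 = 0 + (rec X. (0 + 0)\{a} + c.(0 + X)) → ··c··> m1
Reachable graph of Q (2 states):
  n0 = rec X. (0 + 0 + 0)\{a} + c.(0 + X) → ··c··> n1
  n1 = 0 + (rec X. (0 + 0 + 0)\{a} + c.(0 + X)) → ··c··> n1
Coarsest stable partition (strong bisimilarity classes):
  B0 = {m0, m1, n0, n1}
m0 ∈ B0, n0 ∈ B0 → same block
Bisimilar ⇒ trace-equivalent.

trace-equivalent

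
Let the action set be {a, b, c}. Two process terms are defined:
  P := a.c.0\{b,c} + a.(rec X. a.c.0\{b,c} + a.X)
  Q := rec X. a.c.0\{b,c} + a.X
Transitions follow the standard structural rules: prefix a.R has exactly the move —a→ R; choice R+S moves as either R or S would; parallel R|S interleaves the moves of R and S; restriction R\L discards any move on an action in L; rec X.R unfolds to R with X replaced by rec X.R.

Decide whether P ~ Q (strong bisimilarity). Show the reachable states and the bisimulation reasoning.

Reachable graph of P (4 states):
  m0 = a.c.0\{b,c} + a.(rec X. a.c.0\{b,c} + a.X) ⊢ =a=> m1, =a=> m2
  m1 = c.0\{b,c} ⊢ =c=> m3
  m2 = rec X. a.c.0\{b,c} + a.X ⊢ =a=> m1, =a=> m2
  m3 = 0\{b,c} ⊢ deadlocked
Reachable graph of Q (3 states):
  n0 = rec X. a.c.0\{b,c} + a.X ⊢ =a=> n0, =a=> n1
  n1 = c.0\{b,c} ⊢ =c=> n2
  n2 = 0\{b,c} ⊢ deadlocked
Bisimilarity quotient blocks:
  B0 = {m0, m2, n0}
  B1 = {m1, n1}
  B2 = {m3, n2}
m0 ∈ B0, n0 ∈ B0 → same block

P ~ Q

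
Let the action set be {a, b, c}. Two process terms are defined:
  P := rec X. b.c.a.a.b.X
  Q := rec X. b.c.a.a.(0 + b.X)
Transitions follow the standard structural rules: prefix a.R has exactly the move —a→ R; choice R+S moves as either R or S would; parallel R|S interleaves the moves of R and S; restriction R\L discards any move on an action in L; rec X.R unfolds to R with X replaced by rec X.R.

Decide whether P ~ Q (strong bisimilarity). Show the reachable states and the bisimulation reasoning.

LTS(P): 5 reachable states
  u0 = rec X. b.c.a.a.b.X has moves -b-> u1
  u1 = c.a.a.b.(rec X. b.c.a.a.b.X) has moves -c-> u2
  u2 = a.a.b.(rec X. b.c.a.a.b.X) has moves -a-> u3
  u3 = a.b.(rec X. b.c.a.a.b.X) has moves -a-> u4
  u4 = b.(rec X. b.c.a.a.b.X) has moves -b-> u0
LTS(Q): 5 reachable states
  v0 = rec X. b.c.a.a.(0 + b.X) has moves -b-> v1
  v1 = c.a.a.(0 + b.(rec X. b.c.a.a.(0 + b.X))) has moves -c-> v2
  v2 = a.a.(0 + b.(rec X. b.c.a.a.(0 + b.X))) has moves -a-> v3
  v3 = a.(0 + b.(rec X. b.c.a.a.(0 + b.X))) has moves -a-> v4
  v4 = 0 + b.(rec X. b.c.a.a.(0 + b.X)) has moves -b-> v0
Partition-refinement fixed point:
  B0 = {u0, v0}
  B1 = {u1, v1}
  B2 = {u2, v2}
  B3 = {u3, v3}
  B4 = {u4, v4}
u0 ∈ B0, v0 ∈ B0 → same block

YES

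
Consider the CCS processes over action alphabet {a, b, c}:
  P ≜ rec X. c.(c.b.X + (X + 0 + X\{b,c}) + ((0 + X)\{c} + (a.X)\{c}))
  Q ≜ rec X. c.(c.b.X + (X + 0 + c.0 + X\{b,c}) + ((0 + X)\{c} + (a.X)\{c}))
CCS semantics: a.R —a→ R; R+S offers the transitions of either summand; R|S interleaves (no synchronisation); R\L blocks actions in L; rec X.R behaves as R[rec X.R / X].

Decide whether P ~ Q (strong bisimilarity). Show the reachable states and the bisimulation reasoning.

P ≁ Q

LTS(P): 4 reachable states
  u0 = rec X. c.(c.b.X + (X + 0 + X\{b,c}) + ((0 + X)\{c} + (a.X)\{c})) :: -c-> u1
  u1 = c.b.(rec X. c.(c.b.X + (X + 0 + X\{b,c}) + ((0 + X)\{c} + (a.X)\{c}))) + ((rec X. c.(c.b.X + (X + 0 + X\{b,c}) + ((0 + X)\{c} + (a.X)\{c}))) + 0 + (rec X. c.(c.b.X + (X + 0 + X\{b,c}) + ((0 + X)\{c} + (a.X)\{c})))\{b,c}) + ((0 + (rec X. c.(c.b.X + (X + 0 + X\{b,c}) + ((0 + X)\{c} + (a.X)\{c}))))\{c} + (a.(rec X. c.(c.b.X + (X + 0 + X\{b,c}) + ((0 + X)\{c} + (a.X)\{c}))))\{c}) :: -a-> u2, -c-> u1, -c-> u3
  u2 = (rec X. c.(c.b.X + (X + 0 + X\{b,c}) + ((0 + X)\{c} + (a.X)\{c})))\{c} :: (no moves)
  u3 = b.(rec X. c.(c.b.X + (X + 0 + X\{b,c}) + ((0 + X)\{c} + (a.X)\{c}))) :: -b-> u0
LTS(Q): 5 reachable states
  v0 = rec X. c.(c.b.X + (X + 0 + c.0 + X\{b,c}) + ((0 + X)\{c} + (a.X)\{c})) :: -c-> v1
  v1 = c.b.(rec X. c.(c.b.X + (X + 0 + c.0 + X\{b,c}) + ((0 + X)\{c} + (a.X)\{c}))) + ((rec X. c.(c.b.X + (X + 0 + c.0 + X\{b,c}) + ((0 + X)\{c} + (a.X)\{c}))) + 0 + c.0 + (rec X. c.(c.b.X + (X + 0 + c.0 + X\{b,c}) + ((0 + X)\{c} + (a.X)\{c})))\{b,c}) + ((0 + (rec X. c.(c.b.X + (X + 0 + c.0 + X\{b,c}) + ((0 + X)\{c} + (a.X)\{c}))))\{c} + (a.(rec X. c.(c.b.X + (X + 0 + c.0 + X\{b,c}) + ((0 + X)\{c} + (a.X)\{c}))))\{c}) :: -a-> v2, -c-> v1, -c-> v3, -c-> v4
  v2 = (rec X. c.(c.b.X + (X + 0 + c.0 + X\{b,c}) + ((0 + X)\{c} + (a.X)\{c})))\{c} :: (no moves)
  v3 = 0 :: (no moves)
  v4 = b.(rec X. c.(c.b.X + (X + 0 + c.0 + X\{b,c}) + ((0 + X)\{c} + (a.X)\{c}))) :: -b-> v0
Coarsest stable partition (strong bisimilarity classes):
  B0 = {u0}
  B1 = {u1}
  B2 = {u3}
  B3 = {u2, v2, v3}
  B4 = {v0}
  B5 = {v1}
  B6 = {v4}
u0 ∈ B0, v0 ∈ B4 → different blocks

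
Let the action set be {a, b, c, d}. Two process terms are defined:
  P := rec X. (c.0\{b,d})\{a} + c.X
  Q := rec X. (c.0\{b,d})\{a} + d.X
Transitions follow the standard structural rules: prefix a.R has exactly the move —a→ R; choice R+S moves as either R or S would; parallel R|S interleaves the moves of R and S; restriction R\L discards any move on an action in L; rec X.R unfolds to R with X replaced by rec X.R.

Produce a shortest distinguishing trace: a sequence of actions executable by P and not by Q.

LTS(P): 2 reachable states
  m0 = rec X. (c.0\{b,d})\{a} + c.X ⊢ --c--▸ m0, --c--▸ m1
  m1 = 0\{b,d}\{a} ⊢ stopped
LTS(Q): 2 reachable states
  n0 = rec X. (c.0\{b,d})\{a} + d.X ⊢ --c--▸ n1, --d--▸ n0
  n1 = 0\{b,d}\{a} ⊢ stopped
Run σ = ⟨cc⟩ on P: start {m0}
  [1] c ⇒ {m0, m1}
  [2] c ⇒ {m0, m1}
  P completes σ.
Run σ = ⟨cc⟩ on Q: start {n0}
  [1] c ⇒ {n1}
  [2] c ⇒ no successor for Q

cc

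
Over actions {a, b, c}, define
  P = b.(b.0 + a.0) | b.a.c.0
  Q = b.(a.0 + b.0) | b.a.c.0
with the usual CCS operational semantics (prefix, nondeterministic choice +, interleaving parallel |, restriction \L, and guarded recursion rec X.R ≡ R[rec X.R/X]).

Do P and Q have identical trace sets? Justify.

Reachable graph of P (12 states):
  s0 = b.(b.0 + a.0) | b.a.c.0 ⊢ --b--▸ s1, --b--▸ s2
  s1 = (b.0 + a.0) | b.a.c.0 ⊢ --a--▸ s3, --b--▸ s3, --b--▸ s4
  s2 = b.(b.0 + a.0) | a.c.0 ⊢ --a--▸ s5, --b--▸ s4
  s3 = 0 | b.a.c.0 ⊢ --b--▸ s6
  s4 = (b.0 + a.0) | a.c.0 ⊢ --a--▸ s6, --a--▸ s7, --b--▸ s6
  s5 = b.(b.0 + a.0) | c.0 ⊢ --b--▸ s7, --c--▸ s8
  s6 = 0 | a.c.0 ⊢ --a--▸ s9
  s7 = (b.0 + a.0) | c.0 ⊢ --a--▸ s9, --b--▸ s9, --c--▸ s10
  s8 = b.(b.0 + a.0) | 0 ⊢ --b--▸ s10
  s9 = 0 | c.0 ⊢ --c--▸ s11
  s10 = (b.0 + a.0) | 0 ⊢ --a--▸ s11, --b--▸ s11
  s11 = 0 | 0 ⊢ stopped
Reachable graph of Q (12 states):
  t0 = b.(a.0 + b.0) | b.a.c.0 ⊢ --b--▸ t1, --b--▸ t2
  t1 = (a.0 + b.0) | b.a.c.0 ⊢ --a--▸ t3, --b--▸ t3, --b--▸ t4
  t2 = b.(a.0 + b.0) | a.c.0 ⊢ --a--▸ t5, --b--▸ t4
  t3 = 0 | b.a.c.0 ⊢ --b--▸ t6
  t4 = (a.0 + b.0) | a.c.0 ⊢ --a--▸ t6, --a--▸ t7, --b--▸ t6
  t5 = b.(a.0 + b.0) | c.0 ⊢ --b--▸ t7, --c--▸ t8
  t6 = 0 | a.c.0 ⊢ --a--▸ t9
  t7 = (a.0 + b.0) | c.0 ⊢ --a--▸ t9, --b--▸ t9, --c--▸ t10
  t8 = b.(a.0 + b.0) | 0 ⊢ --b--▸ t10
  t9 = 0 | c.0 ⊢ --c--▸ t11
  t10 = (a.0 + b.0) | 0 ⊢ --a--▸ t11, --b--▸ t11
  t11 = 0 | 0 ⊢ stopped
Coarsest stable partition (strong bisimilarity classes):
  B0 = {s0, t0}
  B1 = {s2, t2}
  B2 = {s5, t5}
  B3 = {s8, t8}
  B4 = {s10, t10}
  B5 = {s11, t11}
  B6 = {s7, t7}
  B7 = {s9, t9}
  B8 = {s4, t4}
  B9 = {s6, t6}
  B10 = {s1, t1}
  B11 = {s3, t3}
s0 ∈ B0, t0 ∈ B0 → same block
Bisimilar ⇒ trace-equivalent.

trace-equivalent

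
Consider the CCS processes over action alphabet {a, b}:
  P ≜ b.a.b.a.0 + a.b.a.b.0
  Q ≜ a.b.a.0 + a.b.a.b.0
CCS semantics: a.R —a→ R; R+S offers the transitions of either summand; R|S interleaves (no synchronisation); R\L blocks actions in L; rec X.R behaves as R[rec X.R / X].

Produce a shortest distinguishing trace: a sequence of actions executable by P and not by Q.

b

Reachable graph of P (8 states):
  m0 = b.a.b.a.0 + a.b.a.b.0 → =a=> m1, =b=> m2
  m1 = b.a.b.0 → =b=> m3
  m2 = a.b.a.0 → =a=> m4
  m3 = a.b.0 → =a=> m5
  m4 = b.a.0 → =b=> m6
  m5 = b.0 → =b=> m7
  m6 = a.0 → =a=> m7
  m7 = 0 → stopped
Reachable graph of Q (7 states):
  n0 = a.b.a.0 + a.b.a.b.0 → =a=> n1, =a=> n2
  n1 = b.a.0 → =b=> n3
  n2 = b.a.b.0 → =b=> n4
  n3 = a.0 → =a=> n5
  n4 = a.b.0 → =a=> n6
  n5 = 0 → stopped
  n6 = b.0 → =b=> n5
Trace ⟨b⟩ through P, begin at {m0}:
  step 1 (b): {m2}
  — P admits the full trace.
Trace ⟨b⟩ through Q, begin at {n0}:
  step 1 (b): ∅ (Q stuck)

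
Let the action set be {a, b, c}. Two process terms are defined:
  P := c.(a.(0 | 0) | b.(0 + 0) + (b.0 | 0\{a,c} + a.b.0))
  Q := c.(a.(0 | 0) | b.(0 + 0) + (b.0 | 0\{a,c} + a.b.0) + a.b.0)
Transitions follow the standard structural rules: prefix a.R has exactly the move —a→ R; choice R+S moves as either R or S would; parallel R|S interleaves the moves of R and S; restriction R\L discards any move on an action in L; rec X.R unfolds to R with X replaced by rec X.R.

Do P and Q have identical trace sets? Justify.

P's transition system — 8 states:
  s0 = c.(a.(0 | 0) | b.(0 + 0) + (b.0 | 0\{a,c} + a.b.0)) → —c→ s1
  s1 = a.(0 | 0) | b.(0 + 0) + (b.0 | 0\{a,c} + a.b.0) → —a→ s2, —a→ s3, —b→ s4, —b→ s5
  s2 = 0 | 0 | b.(0 + 0) → —b→ s6
  s3 = b.0 → —b→ s7
  s4 = 0 | 0\{a,c} → ·
  s5 = a.(0 | 0) | (0 + 0) → —a→ s6
  s6 = 0 | 0 | (0 + 0) → ·
  s7 = 0 → ·
Q's transition system — 8 states:
  t0 = c.(a.(0 | 0) | b.(0 + 0) + (b.0 | 0\{a,c} + a.b.0) + a.b.0) → —c→ t1
  t1 = a.(0 | 0) | b.(0 + 0) + (b.0 | 0\{a,c} + a.b.0) + a.b.0 → —a→ t2, —a→ t3, —b→ t4, —b→ t5
  t2 = 0 | 0 | b.(0 + 0) → —b→ t6
  t3 = b.0 → —b→ t7
  t4 = 0 | 0\{a,c} → ·
  t5 = a.(0 | 0) | (0 + 0) → —a→ t6
  t6 = 0 | 0 | (0 + 0) → ·
  t7 = 0 → ·
Coarsest stable partition (strong bisimilarity classes):
  B0 = {s0, t0}
  B1 = {s1, t1}
  B2 = {s5, t5}
  B3 = {s4, s6, s7, t4, t6, t7}
  B4 = {s2, s3, t2, t3}
s0 ∈ B0, t0 ∈ B0 → same block
Bisimilar ⇒ trace-equivalent.

YES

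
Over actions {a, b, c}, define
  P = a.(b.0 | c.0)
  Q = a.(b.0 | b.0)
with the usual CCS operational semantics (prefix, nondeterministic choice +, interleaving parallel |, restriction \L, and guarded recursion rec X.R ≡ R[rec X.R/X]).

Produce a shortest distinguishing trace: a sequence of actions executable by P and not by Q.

ac

LTS(P): 5 reachable states
  p0 = a.(b.0 | c.0) ⊢ =a=> p1
  p1 = b.0 | c.0 ⊢ =b=> p2, =c=> p3
  p2 = 0 | c.0 ⊢ =c=> p4
  p3 = b.0 | 0 ⊢ =b=> p4
  p4 = 0 | 0 ⊢ ·
LTS(Q): 5 reachable states
  q0 = a.(b.0 | b.0) ⊢ =a=> q1
  q1 = b.0 | b.0 ⊢ =b=> q2, =b=> q3
  q2 = 0 | b.0 ⊢ =b=> q4
  q3 = b.0 | 0 ⊢ =b=> q4
  q4 = 0 | 0 ⊢ ·
Run σ = ⟨ac⟩ on P: start {p0}
  [1] a ⇒ {p1}
  [2] c ⇒ {p3}
  — P admits the full trace.
Run σ = ⟨ac⟩ on Q: start {q0}
  [1] a ⇒ {q1}
  [2] c ⇒ ∅ (Q stuck)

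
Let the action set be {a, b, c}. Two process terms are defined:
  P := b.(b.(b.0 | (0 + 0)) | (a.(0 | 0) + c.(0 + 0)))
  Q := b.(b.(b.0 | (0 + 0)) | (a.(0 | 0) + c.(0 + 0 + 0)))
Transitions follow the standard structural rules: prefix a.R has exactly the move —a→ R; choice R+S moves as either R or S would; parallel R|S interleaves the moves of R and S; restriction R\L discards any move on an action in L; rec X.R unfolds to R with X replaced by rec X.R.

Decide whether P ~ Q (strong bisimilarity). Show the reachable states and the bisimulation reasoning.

LTS(P): 10 reachable states
  s0 = b.(b.(b.0 | (0 + 0)) | (a.(0 | 0) + c.(0 + 0))) has moves --b--▸ s1
  s1 = b.(b.0 | (0 + 0)) | (a.(0 | 0) + c.(0 + 0)) has moves --a--▸ s2, --b--▸ s3, --c--▸ s4
  s2 = b.(b.0 | (0 + 0)) | (0 | 0) has moves --b--▸ s5
  s3 = b.0 | (0 + 0) | (a.(0 | 0) + c.(0 + 0)) has moves --a--▸ s5, --b--▸ s6, --c--▸ s7
  s4 = b.(b.0 | (0 + 0)) | (0 + 0) has moves --b--▸ s7
  s5 = b.0 | (0 + 0) | (0 | 0) has moves --b--▸ s8
  s6 = 0 | (0 + 0) | (a.(0 | 0) + c.(0 + 0)) has moves --a--▸ s8, --c--▸ s9
  s7 = b.0 | (0 + 0) | (0 + 0) has moves --b--▸ s9
  s8 = 0 | (0 + 0) | (0 | 0) has moves ∅
  s9 = 0 | (0 + 0) | (0 + 0) has moves ∅
LTS(Q): 10 reachable states
  t0 = b.(b.(b.0 | (0 + 0)) | (a.(0 | 0) + c.(0 + 0 + 0))) has moves --b--▸ t1
  t1 = b.(b.0 | (0 + 0)) | (a.(0 | 0) + c.(0 + 0 + 0)) has moves --a--▸ t2, --b--▸ t3, --c--▸ t4
  t2 = b.(b.0 | (0 + 0)) | (0 | 0) has moves --b--▸ t5
  t3 = b.0 | (0 + 0) | (a.(0 | 0) + c.(0 + 0 + 0)) has moves --a--▸ t5, --b--▸ t6, --c--▸ t7
  t4 = b.(b.0 | (0 + 0)) | (0 + 0 + 0) has moves --b--▸ t7
  t5 = b.0 | (0 + 0) | (0 | 0) has moves --b--▸ t8
  t6 = 0 | (0 + 0) | (a.(0 | 0) + c.(0 + 0 + 0)) has moves --a--▸ t8, --c--▸ t9
  t7 = b.0 | (0 + 0) | (0 + 0 + 0) has moves --b--▸ t9
  t8 = 0 | (0 + 0) | (0 | 0) has moves ∅
  t9 = 0 | (0 + 0) | (0 + 0 + 0) has moves ∅
Coarsest stable partition (strong bisimilarity classes):
  B0 = {s0, t0}
  B1 = {s1, t1}
  B2 = {s2, s4, t2, t4}
  B3 = {s5, s7, t5, t7}
  B4 = {s8, s9, t8, t9}
  B5 = {s3, t3}
  B6 = {s6, t6}
s0 ∈ B0, t0 ∈ B0 → same block

P ~ Q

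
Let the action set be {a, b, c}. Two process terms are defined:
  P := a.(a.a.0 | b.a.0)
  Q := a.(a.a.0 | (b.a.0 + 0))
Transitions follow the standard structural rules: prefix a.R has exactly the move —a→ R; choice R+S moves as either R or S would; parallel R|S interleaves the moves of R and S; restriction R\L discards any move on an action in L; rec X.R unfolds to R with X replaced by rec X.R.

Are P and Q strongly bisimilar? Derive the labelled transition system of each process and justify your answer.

bisimilar

P's transition system — 10 states:
  s0 = a.(a.a.0 | b.a.0) :: -a-> s1
  s1 = a.a.0 | b.a.0 :: -a-> s2, -b-> s3
  s2 = a.0 | b.a.0 :: -a-> s4, -b-> s5
  s3 = a.a.0 | a.0 :: -a-> s5, -a-> s6
  s4 = 0 | b.a.0 :: -b-> s7
  s5 = a.0 | a.0 :: -a-> s7, -a-> s8
  s6 = a.a.0 | 0 :: -a-> s8
  s7 = 0 | a.0 :: -a-> s9
  s8 = a.0 | 0 :: -a-> s9
  s9 = 0 | 0 :: deadlocked
Q's transition system — 10 states:
  t0 = a.(a.a.0 | (b.a.0 + 0)) :: -a-> t1
  t1 = a.a.0 | (b.a.0 + 0) :: -a-> t2, -b-> t3
  t2 = a.0 | (b.a.0 + 0) :: -a-> t4, -b-> t5
  t3 = a.a.0 | a.0 :: -a-> t5, -a-> t6
  t4 = 0 | (b.a.0 + 0) :: -b-> t7
  t5 = a.0 | a.0 :: -a-> t7, -a-> t8
  t6 = a.a.0 | 0 :: -a-> t8
  t7 = 0 | a.0 :: -a-> t9
  t8 = a.0 | 0 :: -a-> t9
  t9 = 0 | 0 :: deadlocked
Bisimilarity quotient blocks:
  B0 = {s0, t0}
  B1 = {s1, t1}
  B2 = {s3, t3}
  B3 = {s5, s6, t5, t6}
  B4 = {s7, s8, t7, t8}
  B5 = {s9, t9}
  B6 = {s2, t2}
  B7 = {s4, t4}
s0 ∈ B0, t0 ∈ B0 → same block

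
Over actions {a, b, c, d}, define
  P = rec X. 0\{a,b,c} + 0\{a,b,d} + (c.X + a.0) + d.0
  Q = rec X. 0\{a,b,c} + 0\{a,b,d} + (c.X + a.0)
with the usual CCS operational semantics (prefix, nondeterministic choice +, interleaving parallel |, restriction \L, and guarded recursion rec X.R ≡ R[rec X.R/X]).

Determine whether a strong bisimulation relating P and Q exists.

P's transition system — 2 states:
  m0 = rec X. 0\{a,b,c} + 0\{a,b,d} + (c.X + a.0) + d.0 ⊢ —a→ m1, —c→ m0, —d→ m1
  m1 = 0 ⊢ ∅
Q's transition system — 2 states:
  n0 = rec X. 0\{a,b,c} + 0\{a,b,d} + (c.X + a.0) ⊢ —a→ n1, —c→ n0
  n1 = 0 ⊢ ∅
Coarsest stable partition (strong bisimilarity classes):
  B0 = {m0}
  B1 = {m1, n1}
  B2 = {n0}
m0 ∈ B0, n0 ∈ B2 → different blocks

not bisimilar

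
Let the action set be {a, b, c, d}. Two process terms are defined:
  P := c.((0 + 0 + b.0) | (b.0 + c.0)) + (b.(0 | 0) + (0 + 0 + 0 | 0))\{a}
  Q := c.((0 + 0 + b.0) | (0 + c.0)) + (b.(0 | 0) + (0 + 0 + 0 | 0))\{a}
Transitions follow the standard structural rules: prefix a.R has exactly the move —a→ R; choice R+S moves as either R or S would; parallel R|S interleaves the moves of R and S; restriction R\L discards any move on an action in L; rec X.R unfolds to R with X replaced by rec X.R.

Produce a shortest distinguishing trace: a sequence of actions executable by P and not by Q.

P's transition system — 6 states:
  m0 = c.((0 + 0 + b.0) | (b.0 + c.0)) + (b.(0 | 0) + (0 + 0 + 0 | 0))\{a} has moves -b-> m1, -c-> m2
  m1 = (0 | 0)\{a} has moves ∅
  m2 = (0 + 0 + b.0) | (b.0 + c.0) has moves -b-> m3, -b-> m4, -c-> m3
  m3 = (0 + 0 + b.0) | 0 has moves -b-> m5
  m4 = 0 | (b.0 + c.0) has moves -b-> m5, -c-> m5
  m5 = 0 | 0 has moves ∅
Q's transition system — 6 states:
  n0 = c.((0 + 0 + b.0) | (0 + c.0)) + (b.(0 | 0) + (0 + 0 + 0 | 0))\{a} has moves -b-> n1, -c-> n2
  n1 = (0 | 0)\{a} has moves ∅
  n2 = (0 + 0 + b.0) | (0 + c.0) has moves -b-> n3, -c-> n4
  n3 = 0 | (0 + c.0) has moves -c-> n5
  n4 = (0 + 0 + b.0) | 0 has moves -b-> n5
  n5 = 0 | 0 has moves ∅
Executing cbb from P (initial set {m0}):
  [1] c ⇒ {m2}
  [2] b ⇒ {m3, m4}
  [3] b ⇒ {m5}
  ✓ P
Executing cbb from Q (initial set {n0}):
  [1] c ⇒ {n2}
  [2] b ⇒ {n3}
  [3] b ⇒ ∅ (Q stuck)

cbb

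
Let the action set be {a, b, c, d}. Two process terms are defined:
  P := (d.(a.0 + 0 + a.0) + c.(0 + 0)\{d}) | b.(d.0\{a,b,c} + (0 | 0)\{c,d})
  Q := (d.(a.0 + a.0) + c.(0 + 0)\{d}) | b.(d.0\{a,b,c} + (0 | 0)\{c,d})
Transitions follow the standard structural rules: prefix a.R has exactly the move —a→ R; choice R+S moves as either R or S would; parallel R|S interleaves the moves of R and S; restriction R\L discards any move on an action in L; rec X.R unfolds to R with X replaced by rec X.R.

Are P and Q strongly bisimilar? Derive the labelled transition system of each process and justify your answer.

P's transition system — 12 states:
  u0 = (d.(a.0 + 0 + a.0) + c.(0 + 0)\{d}) | b.(d.0\{a,b,c} + (0 | 0)\{c,d}) → ··b··> u1, ··c··> u2, ··d··> u3
  u1 = (d.(a.0 + 0 + a.0) + c.(0 + 0)\{d}) | (d.0\{a,b,c} + (0 | 0)\{c,d}) → ··c··> u4, ··d··> u5, ··d··> u6
  u2 = (0 + 0)\{d} | b.(d.0\{a,b,c} + (0 | 0)\{c,d}) → ··b··> u4
  u3 = (a.0 + 0 + a.0) | b.(d.0\{a,b,c} + (0 | 0)\{c,d}) → ··a··> u7, ··b··> u5
  u4 = (0 + 0)\{d} | (d.0\{a,b,c} + (0 | 0)\{c,d}) → ··d··> u8
  u5 = (a.0 + 0 + a.0) | (d.0\{a,b,c} + (0 | 0)\{c,d}) → ··a··> u9, ··d··> u10
  u6 = (d.(a.0 + 0 + a.0) + c.(0 + 0)\{d}) | 0\{a,b,c} → ··c··> u8, ··d··> u10
  u7 = 0 | b.(d.0\{a,b,c} + (0 | 0)\{c,d}) → ··b··> u9
  u8 = (0 + 0)\{d} | 0\{a,b,c} → deadlocked
  u9 = 0 | (d.0\{a,b,c} + (0 | 0)\{c,d}) → ··d··> u11
  u10 = (a.0 + 0 + a.0) | 0\{a,b,c} → ··a··> u11
  u11 = 0 | 0\{a,b,c} → deadlocked
Q's transition system — 12 states:
  v0 = (d.(a.0 + a.0) + c.(0 + 0)\{d}) | b.(d.0\{a,b,c} + (0 | 0)\{c,d}) → ··b··> v1, ··c··> v2, ··d··> v3
  v1 = (d.(a.0 + a.0) + c.(0 + 0)\{d}) | (d.0\{a,b,c} + (0 | 0)\{c,d}) → ··c··> v4, ··d··> v5, ··d··> v6
  v2 = (0 + 0)\{d} | b.(d.0\{a,b,c} + (0 | 0)\{c,d}) → ··b··> v4
  v3 = (a.0 + a.0) | b.(d.0\{a,b,c} + (0 | 0)\{c,d}) → ··a··> v7, ··b··> v5
  v4 = (0 + 0)\{d} | (d.0\{a,b,c} + (0 | 0)\{c,d}) → ··d··> v8
  v5 = (a.0 + a.0) | (d.0\{a,b,c} + (0 | 0)\{c,d}) → ··a··> v9, ··d··> v10
  v6 = (d.(a.0 + a.0) + c.(0 + 0)\{d}) | 0\{a,b,c} → ··c··> v8, ··d··> v10
  v7 = 0 | b.(d.0\{a,b,c} + (0 | 0)\{c,d}) → ··b··> v9
  v8 = (0 + 0)\{d} | 0\{a,b,c} → deadlocked
  v9 = 0 | (d.0\{a,b,c} + (0 | 0)\{c,d}) → ··d··> v11
  v10 = (a.0 + a.0) | 0\{a,b,c} → ··a··> v11
  v11 = 0 | 0\{a,b,c} → deadlocked
Coarsest stable partition (strong bisimilarity classes):
  B0 = {u0, v0}
  B1 = {u2, u7, v2, v7}
  B2 = {u4, u9, v4, v9}
  B3 = {u11, u8, v11, v8}
  B4 = {u1, v1}
  B5 = {u5, v5}
  B6 = {u10, v10}
  B7 = {u6, v6}
  B8 = {u3, v3}
u0 ∈ B0, v0 ∈ B0 → same block

YES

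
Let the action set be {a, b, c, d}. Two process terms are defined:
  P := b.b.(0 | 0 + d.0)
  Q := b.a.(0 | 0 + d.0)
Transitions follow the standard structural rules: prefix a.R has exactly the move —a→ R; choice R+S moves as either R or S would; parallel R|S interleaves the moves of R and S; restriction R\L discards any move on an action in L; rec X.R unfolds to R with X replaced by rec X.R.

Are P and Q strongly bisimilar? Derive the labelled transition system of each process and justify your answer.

LTS(P): 4 reachable states
  s0 = b.b.(0 | 0 + d.0) → =b=> s1
  s1 = b.(0 | 0 + d.0) → =b=> s2
  s2 = 0 | 0 + d.0 → =d=> s3
  s3 = 0 → ∅
LTS(Q): 4 reachable states
  t0 = b.a.(0 | 0 + d.0) → =b=> t1
  t1 = a.(0 | 0 + d.0) → =a=> t2
  t2 = 0 | 0 + d.0 → =d=> t3
  t3 = 0 → ∅
Coarsest stable partition (strong bisimilarity classes):
  B0 = {s0}
  B1 = {s1}
  B2 = {s2, t2}
  B3 = {s3, t3}
  B4 = {t0}
  B5 = {t1}
s0 ∈ B0, t0 ∈ B4 → different blocks

not bisimilar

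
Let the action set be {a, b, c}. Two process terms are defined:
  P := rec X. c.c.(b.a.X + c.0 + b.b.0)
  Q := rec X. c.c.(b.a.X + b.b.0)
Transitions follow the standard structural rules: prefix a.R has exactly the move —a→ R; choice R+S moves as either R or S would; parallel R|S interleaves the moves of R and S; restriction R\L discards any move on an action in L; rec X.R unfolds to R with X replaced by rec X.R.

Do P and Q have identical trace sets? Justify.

P's transition system — 6 states:
  m0 = rec X. c.c.(b.a.X + c.0 + b.b.0) ⊢ —c→ m1
  m1 = c.(b.a.(rec X. c.c.(b.a.X + c.0 + b.b.0)) + c.0 + b.b.0) ⊢ —c→ m2
  m2 = b.a.(rec X. c.c.(b.a.X + c.0 + b.b.0)) + c.0 + b.b.0 ⊢ —b→ m3, —b→ m4, —c→ m5
  m3 = a.(rec X. c.c.(b.a.X + c.0 + b.b.0)) ⊢ —a→ m0
  m4 = b.0 ⊢ —b→ m5
  m5 = 0 ⊢ ∅
Q's transition system — 6 states:
  n0 = rec X. c.c.(b.a.X + b.b.0) ⊢ —c→ n1
  n1 = c.(b.a.(rec X. c.c.(b.a.X + b.b.0)) + b.b.0) ⊢ —c→ n2
  n2 = b.a.(rec X. c.c.(b.a.X + b.b.0)) + b.b.0 ⊢ —b→ n3, —b→ n4
  n3 = a.(rec X. c.c.(b.a.X + b.b.0)) ⊢ —a→ n0
  n4 = b.0 ⊢ —b→ n5
  n5 = 0 ⊢ ∅
Trace ⟨ccc⟩ through P, begin at {m0}:
  step 1 (c): {m1}
  step 2 (c): {m2}
  step 3 (c): {m5}
  ✓ P
Trace ⟨ccc⟩ through Q, begin at {n0}:
  step 1 (c): {n1}
  step 2 (c): {n2}
  step 3 (c): ∅  — Q cannot continue

NO — witness ⟨ccc⟩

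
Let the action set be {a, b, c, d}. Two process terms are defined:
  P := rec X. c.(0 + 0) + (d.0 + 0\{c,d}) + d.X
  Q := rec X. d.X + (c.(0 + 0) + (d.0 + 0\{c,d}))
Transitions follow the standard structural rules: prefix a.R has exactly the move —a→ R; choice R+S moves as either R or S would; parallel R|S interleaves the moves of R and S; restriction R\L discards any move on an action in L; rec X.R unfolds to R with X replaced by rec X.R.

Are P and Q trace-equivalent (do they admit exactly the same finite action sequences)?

P's transition system — 3 states:
  m0 = rec X. c.(0 + 0) + (d.0 + 0\{c,d}) + d.X → =c=> m1, =d=> m0, =d=> m2
  m1 = 0 + 0 → ·
  m2 = 0 → ·
Q's transition system — 3 states:
  n0 = rec X. d.X + (c.(0 + 0) + (d.0 + 0\{c,d})) → =c=> n1, =d=> n0, =d=> n2
  n1 = 0 + 0 → ·
  n2 = 0 → ·
Partition-refinement fixed point:
  B0 = {m0, n0}
  B1 = {m1, m2, n1, n2}
m0 ∈ B0, n0 ∈ B0 → same block
Bisimilar ⇒ trace-equivalent.

traces(P) = traces(Q)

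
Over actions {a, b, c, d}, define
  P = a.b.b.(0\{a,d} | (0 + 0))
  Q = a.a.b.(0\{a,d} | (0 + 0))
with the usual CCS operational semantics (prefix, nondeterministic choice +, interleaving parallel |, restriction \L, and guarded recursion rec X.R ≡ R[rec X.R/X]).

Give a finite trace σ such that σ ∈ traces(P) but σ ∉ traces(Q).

ab

P's transition system — 4 states:
  m0 = a.b.b.(0\{a,d} | (0 + 0)) :: --a--▸ m1
  m1 = b.b.(0\{a,d} | (0 + 0)) :: --b--▸ m2
  m2 = b.(0\{a,d} | (0 + 0)) :: --b--▸ m3
  m3 = 0\{a,d} | (0 + 0) :: (no moves)
Q's transition system — 4 states:
  n0 = a.a.b.(0\{a,d} | (0 + 0)) :: --a--▸ n1
  n1 = a.b.(0\{a,d} | (0 + 0)) :: --a--▸ n2
  n2 = b.(0\{a,d} | (0 + 0)) :: --b--▸ n3
  n3 = 0\{a,d} | (0 + 0) :: (no moves)
Trace ⟨ab⟩ through P, begin at {m0}:
  step 1 (a): {m1}
  step 2 (b): {m2}
  ✓ P
Trace ⟨ab⟩ through Q, begin at {n0}:
  step 1 (a): {n1}
  step 2 (b): ∅  — Q cannot continue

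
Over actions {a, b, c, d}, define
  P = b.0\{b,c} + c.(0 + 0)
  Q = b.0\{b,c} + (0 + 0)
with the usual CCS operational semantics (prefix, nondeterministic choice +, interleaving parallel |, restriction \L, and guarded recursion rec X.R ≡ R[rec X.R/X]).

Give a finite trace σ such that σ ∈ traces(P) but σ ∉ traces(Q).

c

LTS(P): 3 reachable states
  s0 = b.0\{b,c} + c.(0 + 0) :: ··b··> s1, ··c··> s2
  s1 = 0\{b,c} :: (no moves)
  s2 = 0 + 0 :: (no moves)
LTS(Q): 2 reachable states
  t0 = b.0\{b,c} + (0 + 0) :: ··b··> t1
  t1 = 0\{b,c} :: (no moves)
Trace ⟨c⟩ through P, begin at {s0}:
  after c @ step 1: {s2}
  — P admits the full trace.
Trace ⟨c⟩ through Q, begin at {t0}:
  after c @ step 1: ∅  — Q cannot continue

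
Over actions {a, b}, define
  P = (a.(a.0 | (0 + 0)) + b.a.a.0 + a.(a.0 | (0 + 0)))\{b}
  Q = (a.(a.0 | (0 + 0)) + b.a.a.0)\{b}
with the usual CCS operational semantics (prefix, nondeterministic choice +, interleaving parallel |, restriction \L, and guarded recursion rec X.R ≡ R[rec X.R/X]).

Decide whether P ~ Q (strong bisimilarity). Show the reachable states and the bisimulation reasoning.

YES

P's transition system — 3 states:
  u0 = (a.(a.0 | (0 + 0)) + b.a.a.0 + a.(a.0 | (0 + 0)))\{b} has moves --a--▸ u1
  u1 = (a.0 | (0 + 0))\{b} has moves --a--▸ u2
  u2 = (0 | (0 + 0))\{b} has moves stopped
Q's transition system — 3 states:
  v0 = (a.(a.0 | (0 + 0)) + b.a.a.0)\{b} has moves --a--▸ v1
  v1 = (a.0 | (0 + 0))\{b} has moves --a--▸ v2
  v2 = (0 | (0 + 0))\{b} has moves stopped
Coarsest stable partition (strong bisimilarity classes):
  B0 = {u0, v0}
  B1 = {u1, v1}
  B2 = {u2, v2}
u0 ∈ B0, v0 ∈ B0 → same block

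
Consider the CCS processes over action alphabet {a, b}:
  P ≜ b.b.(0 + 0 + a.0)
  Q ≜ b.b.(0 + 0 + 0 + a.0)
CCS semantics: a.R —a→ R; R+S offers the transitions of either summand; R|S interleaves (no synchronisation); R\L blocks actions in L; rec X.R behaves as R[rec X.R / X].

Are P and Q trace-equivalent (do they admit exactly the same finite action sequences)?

traces(P) = traces(Q)

P's transition system — 4 states:
  p0 = b.b.(0 + 0 + a.0) has moves --b--▸ p1
  p1 = b.(0 + 0 + a.0) has moves --b--▸ p2
  p2 = 0 + 0 + a.0 has moves --a--▸ p3
  p3 = 0 has moves stopped
Q's transition system — 4 states:
  q0 = b.b.(0 + 0 + 0 + a.0) has moves --b--▸ q1
  q1 = b.(0 + 0 + 0 + a.0) has moves --b--▸ q2
  q2 = 0 + 0 + 0 + a.0 has moves --a--▸ q3
  q3 = 0 has moves stopped
Coarsest stable partition (strong bisimilarity classes):
  B0 = {p0, q0}
  B1 = {p1, q1}
  B2 = {p2, q2}
  B3 = {p3, q3}
p0 ∈ B0, q0 ∈ B0 → same block
Bisimilar ⇒ trace-equivalent.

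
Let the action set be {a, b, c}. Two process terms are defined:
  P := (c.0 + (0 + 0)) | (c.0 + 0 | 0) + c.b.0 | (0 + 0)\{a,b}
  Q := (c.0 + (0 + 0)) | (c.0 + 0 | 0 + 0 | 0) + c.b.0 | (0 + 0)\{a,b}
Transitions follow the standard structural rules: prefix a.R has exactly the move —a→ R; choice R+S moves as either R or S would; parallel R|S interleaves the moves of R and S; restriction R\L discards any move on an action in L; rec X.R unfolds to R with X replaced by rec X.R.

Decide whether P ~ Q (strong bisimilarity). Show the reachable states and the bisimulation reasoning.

bisimilar

LTS(P): 6 reachable states
  u0 = (c.0 + (0 + 0)) | (c.0 + 0 | 0) + c.b.0 | (0 + 0)\{a,b} has moves ··c··> u1, ··c··> u2, ··c··> u3
  u1 = (c.0 + (0 + 0)) | 0 has moves ··c··> u4
  u2 = 0 | (c.0 + 0 | 0) has moves ··c··> u4
  u3 = b.0 | (0 + 0)\{a,b} has moves ··b··> u5
  u4 = 0 | 0 has moves ∅
  u5 = 0 | (0 + 0)\{a,b} has moves ∅
LTS(Q): 6 reachable states
  v0 = (c.0 + (0 + 0)) | (c.0 + 0 | 0 + 0 | 0) + c.b.0 | (0 + 0)\{a,b} has moves ··c··> v1, ··c··> v2, ··c··> v3
  v1 = (c.0 + (0 + 0)) | 0 has moves ··c··> v4
  v2 = 0 | (c.0 + 0 | 0 + 0 | 0) has moves ··c··> v4
  v3 = b.0 | (0 + 0)\{a,b} has moves ··b··> v5
  v4 = 0 | 0 has moves ∅
  v5 = 0 | (0 + 0)\{a,b} has moves ∅
Partition-refinement fixed point:
  B0 = {u0, v0}
  B1 = {u1, u2, v1, v2}
  B2 = {u4, u5, v4, v5}
  B3 = {u3, v3}
u0 ∈ B0, v0 ∈ B0 → same block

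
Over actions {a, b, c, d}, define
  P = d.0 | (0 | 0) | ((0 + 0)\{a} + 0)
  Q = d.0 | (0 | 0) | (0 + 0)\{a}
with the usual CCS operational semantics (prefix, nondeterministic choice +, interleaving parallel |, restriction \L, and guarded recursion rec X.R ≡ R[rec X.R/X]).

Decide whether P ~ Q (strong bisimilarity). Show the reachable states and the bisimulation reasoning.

P's transition system — 2 states:
  u0 = d.0 | (0 | 0) | ((0 + 0)\{a} + 0) ⊢ —d→ u1
  u1 = 0 | (0 | 0) | ((0 + 0)\{a} + 0) ⊢ ∅
Q's transition system — 2 states:
  v0 = d.0 | (0 | 0) | (0 + 0)\{a} ⊢ —d→ v1
  v1 = 0 | (0 | 0) | (0 + 0)\{a} ⊢ ∅
Bisimilarity quotient blocks:
  B0 = {u0, v0}
  B1 = {u1, v1}
u0 ∈ B0, v0 ∈ B0 → same block

YES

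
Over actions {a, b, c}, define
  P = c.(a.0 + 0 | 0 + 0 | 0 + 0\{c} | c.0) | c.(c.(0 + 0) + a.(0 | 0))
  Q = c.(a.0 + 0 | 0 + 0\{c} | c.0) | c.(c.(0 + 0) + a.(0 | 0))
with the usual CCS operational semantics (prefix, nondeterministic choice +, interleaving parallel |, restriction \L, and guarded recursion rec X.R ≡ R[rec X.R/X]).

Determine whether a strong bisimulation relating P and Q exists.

YES

P's transition system — 16 states:
  u0 = c.(a.0 + 0 | 0 + 0 | 0 + 0\{c} | c.0) | c.(c.(0 + 0) + a.(0 | 0)) ⊢ =c=> u1, =c=> u2
  u1 = (a.0 + 0 | 0 + 0 | 0 + 0\{c} | c.0) | c.(c.(0 + 0) + a.(0 | 0)) ⊢ =a=> u3, =c=> u4, =c=> u5
  u2 = c.(a.0 + 0 | 0 + 0 | 0 + 0\{c} | c.0) | (c.(0 + 0) + a.(0 | 0)) ⊢ =a=> u6, =c=> u4, =c=> u7
  u3 = 0 | c.(c.(0 + 0) + a.(0 | 0)) ⊢ =c=> u8
  u4 = (a.0 + 0 | 0 + 0 | 0 + 0\{c} | c.0) | (c.(0 + 0) + a.(0 | 0)) ⊢ =a=> u8, =a=> u9, =c=> u10, =c=> u11
  u5 = 0\{c} | 0 | c.(c.(0 + 0) + a.(0 | 0)) ⊢ =c=> u11
  u6 = c.(a.0 + 0 | 0 + 0 | 0 + 0\{c} | c.0) | (0 | 0) ⊢ =c=> u9
  u7 = c.(a.0 + 0 | 0 + 0 | 0 + 0\{c} | c.0) | (0 + 0) ⊢ =c=> u10
  u8 = 0 | (c.(0 + 0) + a.(0 | 0)) ⊢ =a=> u12, =c=> u13
  u9 = (a.0 + 0 | 0 + 0 | 0 + 0\{c} | c.0) | (0 | 0) ⊢ =a=> u12, =c=> u14
  u10 = (a.0 + 0 | 0 + 0 | 0 + 0\{c} | c.0) | (0 + 0) ⊢ =a=> u13, =c=> u15
  u11 = 0\{c} | 0 | (c.(0 + 0) + a.(0 | 0)) ⊢ =a=> u14, =c=> u15
  u12 = 0 | (0 | 0) ⊢ stopped
  u13 = 0 | (0 + 0) ⊢ stopped
  u14 = 0\{c} | 0 | (0 | 0) ⊢ stopped
  u15 = 0\{c} | 0 | (0 + 0) ⊢ stopped
Q's transition system — 16 states:
  v0 = c.(a.0 + 0 | 0 + 0\{c} | c.0) | c.(c.(0 + 0) + a.(0 | 0)) ⊢ =c=> v1, =c=> v2
  v1 = (a.0 + 0 | 0 + 0\{c} | c.0) | c.(c.(0 + 0) + a.(0 | 0)) ⊢ =a=> v3, =c=> v4, =c=> v5
  v2 = c.(a.0 + 0 | 0 + 0\{c} | c.0) | (c.(0 + 0) + a.(0 | 0)) ⊢ =a=> v6, =c=> v4, =c=> v7
  v3 = 0 | c.(c.(0 + 0) + a.(0 | 0)) ⊢ =c=> v8
  v4 = (a.0 + 0 | 0 + 0\{c} | c.0) | (c.(0 + 0) + a.(0 | 0)) ⊢ =a=> v8, =a=> v9, =c=> v10, =c=> v11
  v5 = 0\{c} | 0 | c.(c.(0 + 0) + a.(0 | 0)) ⊢ =c=> v11
  v6 = c.(a.0 + 0 | 0 + 0\{c} | c.0) | (0 | 0) ⊢ =c=> v9
  v7 = c.(a.0 + 0 | 0 + 0\{c} | c.0) | (0 + 0) ⊢ =c=> v10
  v8 = 0 | (c.(0 + 0) + a.(0 | 0)) ⊢ =a=> v12, =c=> v13
  v9 = (a.0 + 0 | 0 + 0\{c} | c.0) | (0 | 0) ⊢ =a=> v12, =c=> v14
  v10 = (a.0 + 0 | 0 + 0\{c} | c.0) | (0 + 0) ⊢ =a=> v13, =c=> v15
  v11 = 0\{c} | 0 | (c.(0 + 0) + a.(0 | 0)) ⊢ =a=> v14, =c=> v15
  v12 = 0 | (0 | 0) ⊢ stopped
  v13 = 0 | (0 + 0) ⊢ stopped
  v14 = 0\{c} | 0 | (0 | 0) ⊢ stopped
  v15 = 0\{c} | 0 | (0 + 0) ⊢ stopped
Partition-refinement fixed point:
  B0 = {u0, v0}
  B1 = {u1, u2, v1, v2}
  B2 = {u4, v4}
  B3 = {u10, u11, u8, u9, v10, v11, v8, v9}
  B4 = {u12, u13, u14, u15, v12, v13, v14, v15}
  B5 = {u3, u5, u6, u7, v3, v5, v6, v7}
u0 ∈ B0, v0 ∈ B0 → same block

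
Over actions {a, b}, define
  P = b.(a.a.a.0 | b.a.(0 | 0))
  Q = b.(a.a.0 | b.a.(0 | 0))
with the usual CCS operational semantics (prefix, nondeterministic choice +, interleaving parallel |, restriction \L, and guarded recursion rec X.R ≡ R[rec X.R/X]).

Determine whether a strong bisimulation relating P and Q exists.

NO

P's transition system — 13 states:
  u0 = b.(a.a.a.0 | b.a.(0 | 0)) :: —b→ u1
  u1 = a.a.a.0 | b.a.(0 | 0) :: —a→ u2, —b→ u3
  u2 = a.a.0 | b.a.(0 | 0) :: —a→ u4, —b→ u5
  u3 = a.a.a.0 | a.(0 | 0) :: —a→ u5, —a→ u6
  u4 = a.0 | b.a.(0 | 0) :: —a→ u7, —b→ u8
  u5 = a.a.0 | a.(0 | 0) :: —a→ u8, —a→ u9
  u6 = a.a.a.0 | (0 | 0) :: —a→ u9
  u7 = 0 | b.a.(0 | 0) :: —b→ u10
  u8 = a.0 | a.(0 | 0) :: —a→ u10, —a→ u11
  u9 = a.a.0 | (0 | 0) :: —a→ u11
  u10 = 0 | a.(0 | 0) :: —a→ u12
  u11 = a.0 | (0 | 0) :: —a→ u12
  u12 = 0 | (0 | 0) :: ·
Q's transition system — 10 states:
  v0 = b.(a.a.0 | b.a.(0 | 0)) :: —b→ v1
  v1 = a.a.0 | b.a.(0 | 0) :: —a→ v2, —b→ v3
  v2 = a.0 | b.a.(0 | 0) :: —a→ v4, —b→ v5
  v3 = a.a.0 | a.(0 | 0) :: —a→ v5, —a→ v6
  v4 = 0 | b.a.(0 | 0) :: —b→ v7
  v5 = a.0 | a.(0 | 0) :: —a→ v7, —a→ v8
  v6 = a.a.0 | (0 | 0) :: —a→ v8
  v7 = 0 | a.(0 | 0) :: —a→ v9
  v8 = a.0 | (0 | 0) :: —a→ v9
  v9 = 0 | (0 | 0) :: ·
Partition-refinement fixed point:
  B0 = {u0}
  B1 = {u1}
  B2 = {u3}
  B3 = {u5, u6, v3}
  B4 = {u8, u9, v5, v6}
  B5 = {u10, u11, v7, v8}
  B6 = {u12, v9}
  B7 = {u2, v1}
  B8 = {u4, v2}
  B9 = {u7, v4}
  B10 = {v0}
u0 ∈ B0, v0 ∈ B10 → different blocks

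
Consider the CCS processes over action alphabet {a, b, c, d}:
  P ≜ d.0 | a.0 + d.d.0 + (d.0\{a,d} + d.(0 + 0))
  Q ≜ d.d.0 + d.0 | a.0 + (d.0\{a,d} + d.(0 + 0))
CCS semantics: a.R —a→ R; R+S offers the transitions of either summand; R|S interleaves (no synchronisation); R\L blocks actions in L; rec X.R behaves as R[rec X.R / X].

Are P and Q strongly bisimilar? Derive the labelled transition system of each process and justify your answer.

LTS(P): 8 reachable states
  p0 = d.0 | a.0 + d.d.0 + (d.0\{a,d} + d.(0 + 0)) | —a→ p1, —d→ p2, —d→ p3, —d→ p4, —d→ p5
  p1 = d.0 | 0 | —d→ p6
  p2 = 0 + 0 | ·
  p3 = 0 | a.0 | —a→ p6
  p4 = 0\{a,d} | ·
  p5 = d.0 | —d→ p7
  p6 = 0 | 0 | ·
  p7 = 0 | ·
LTS(Q): 8 reachable states
  q0 = d.d.0 + d.0 | a.0 + (d.0\{a,d} + d.(0 + 0)) | —a→ q1, —d→ q2, —d→ q3, —d→ q4, —d→ q5
  q1 = d.0 | 0 | —d→ q6
  q2 = 0 + 0 | ·
  q3 = 0 | a.0 | —a→ q6
  q4 = 0\{a,d} | ·
  q5 = d.0 | —d→ q7
  q6 = 0 | 0 | ·
  q7 = 0 | ·
Bisimilarity quotient blocks:
  B0 = {p0, q0}
  B1 = {p3, q3}
  B2 = {p2, p4, p6, p7, q2, q4, q6, q7}
  B3 = {p1, p5, q1, q5}
p0 ∈ B0, q0 ∈ B0 → same block

bisimilar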